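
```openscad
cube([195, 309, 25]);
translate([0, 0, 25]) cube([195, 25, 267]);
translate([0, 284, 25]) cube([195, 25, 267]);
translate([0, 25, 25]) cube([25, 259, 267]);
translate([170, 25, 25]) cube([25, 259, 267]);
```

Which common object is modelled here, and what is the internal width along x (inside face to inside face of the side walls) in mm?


An open box. The internal width is 145 mm.

A 195×309 base slab with four walls standing on it — an open box. The base is 195 mm wide and the walls are 25 mm thick, so the internal width is 195 − 2 × 25 = 145 mm.


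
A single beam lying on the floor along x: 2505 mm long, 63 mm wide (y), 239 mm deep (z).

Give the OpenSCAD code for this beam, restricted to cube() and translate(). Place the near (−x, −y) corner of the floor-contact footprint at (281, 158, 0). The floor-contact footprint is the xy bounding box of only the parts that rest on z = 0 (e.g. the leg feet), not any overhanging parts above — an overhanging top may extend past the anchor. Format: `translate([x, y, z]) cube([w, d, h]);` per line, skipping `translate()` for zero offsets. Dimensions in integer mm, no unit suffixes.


translate([281, 158, 0]) cube([2505, 63, 239]);


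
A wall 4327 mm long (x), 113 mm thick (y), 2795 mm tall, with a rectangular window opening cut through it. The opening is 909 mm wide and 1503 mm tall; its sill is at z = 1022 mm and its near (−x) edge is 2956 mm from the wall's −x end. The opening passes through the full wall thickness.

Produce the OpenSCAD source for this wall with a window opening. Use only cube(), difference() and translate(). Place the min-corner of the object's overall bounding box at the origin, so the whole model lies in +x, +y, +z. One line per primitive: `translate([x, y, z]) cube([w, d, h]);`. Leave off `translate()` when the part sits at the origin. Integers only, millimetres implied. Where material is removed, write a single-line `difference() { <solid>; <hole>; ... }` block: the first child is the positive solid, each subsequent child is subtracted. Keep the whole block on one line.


difference() { cube([4327, 113, 2795]); translate([2956, 0, 1022]) cube([909, 113, 1503]); }


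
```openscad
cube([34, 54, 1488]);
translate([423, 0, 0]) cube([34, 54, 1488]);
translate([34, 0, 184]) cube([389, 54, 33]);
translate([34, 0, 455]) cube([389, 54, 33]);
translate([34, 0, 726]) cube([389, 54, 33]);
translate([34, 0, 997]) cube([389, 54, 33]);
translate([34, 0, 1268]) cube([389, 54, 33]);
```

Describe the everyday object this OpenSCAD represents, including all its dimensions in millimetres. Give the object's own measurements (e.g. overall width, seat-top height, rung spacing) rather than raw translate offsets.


A straight ladder. Two 34×54 mm vertical rails, 1488 mm tall, stand 457 mm apart (outside-to-outside) with their front faces coplanar on the −y side. 5 rungs, each 54 mm deep and 33 mm tall, span between the inner faces of the rails, front faces flush with the rails. The lowest rung's underside is at z = 184 mm and rungs are spaced 271 mm apart (underside to underside).


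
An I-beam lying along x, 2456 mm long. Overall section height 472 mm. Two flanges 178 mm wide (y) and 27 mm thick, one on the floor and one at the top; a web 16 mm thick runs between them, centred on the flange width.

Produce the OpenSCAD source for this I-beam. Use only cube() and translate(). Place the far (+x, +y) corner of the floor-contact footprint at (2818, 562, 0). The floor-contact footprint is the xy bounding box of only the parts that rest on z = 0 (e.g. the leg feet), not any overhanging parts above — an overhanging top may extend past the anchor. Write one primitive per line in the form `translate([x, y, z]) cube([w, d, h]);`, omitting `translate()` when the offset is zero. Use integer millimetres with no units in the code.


translate([362, 384, 0]) cube([2456, 178, 27]);
translate([362, 465, 27]) cube([2456, 16, 418]);
translate([362, 384, 445]) cube([2456, 178, 27]);


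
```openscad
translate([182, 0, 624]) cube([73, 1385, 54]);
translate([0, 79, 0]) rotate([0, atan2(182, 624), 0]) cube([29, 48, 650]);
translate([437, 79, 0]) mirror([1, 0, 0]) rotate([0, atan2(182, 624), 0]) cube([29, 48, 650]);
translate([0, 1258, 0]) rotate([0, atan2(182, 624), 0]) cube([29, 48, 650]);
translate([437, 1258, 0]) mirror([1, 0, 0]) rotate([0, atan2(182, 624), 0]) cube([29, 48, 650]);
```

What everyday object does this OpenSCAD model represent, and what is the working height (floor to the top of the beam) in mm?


A sawhorse. The overall height is 678 mm.

A beam across two mirrored pairs of raked legs — a sawhorse. The beam's underside is at z = 624 (matching the legs' vertical rise in atan2(182, 624)) and the beam is 54 mm tall, so its top is at 624 + 54 = 678 mm. The raked legs top out at the beam's underside, so that is the highest point.


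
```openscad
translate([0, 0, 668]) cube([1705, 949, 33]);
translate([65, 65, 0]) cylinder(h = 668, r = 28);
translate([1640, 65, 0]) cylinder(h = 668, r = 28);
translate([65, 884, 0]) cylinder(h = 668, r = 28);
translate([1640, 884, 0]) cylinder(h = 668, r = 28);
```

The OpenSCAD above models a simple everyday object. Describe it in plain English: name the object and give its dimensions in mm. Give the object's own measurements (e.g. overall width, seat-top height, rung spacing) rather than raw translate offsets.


A table: top 1705 mm (x) × 949 mm (y), 33 mm thick, upper face at z = 701 mm, on four round legs of 56 mm diameter, each leg's bounding box inset 37 mm from the nearest pair of top edges from z = 0 to the bottom of the top.


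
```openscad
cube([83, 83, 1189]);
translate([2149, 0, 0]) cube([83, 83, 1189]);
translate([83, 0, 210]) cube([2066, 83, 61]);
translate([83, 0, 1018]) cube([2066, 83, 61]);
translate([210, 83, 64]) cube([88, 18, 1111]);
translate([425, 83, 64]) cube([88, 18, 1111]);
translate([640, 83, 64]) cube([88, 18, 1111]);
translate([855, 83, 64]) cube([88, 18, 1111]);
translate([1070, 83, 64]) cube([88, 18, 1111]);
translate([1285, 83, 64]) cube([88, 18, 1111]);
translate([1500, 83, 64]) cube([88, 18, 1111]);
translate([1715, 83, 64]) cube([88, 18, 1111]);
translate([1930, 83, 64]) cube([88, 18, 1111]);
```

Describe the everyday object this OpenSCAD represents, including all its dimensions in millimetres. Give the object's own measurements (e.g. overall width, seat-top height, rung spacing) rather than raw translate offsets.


A fence section. Two 83×83 mm posts, 1189 mm tall, stand on the floor with a clear span of 2066 mm between their inner faces. Two horizontal rails of 83×61 mm section span the gap between the posts with their undersides at z = 210 mm and z = 1018 mm, flush with the posts' −y face. 9 pickets, each 88 mm wide, 18 mm thick and 1111 mm tall, are fixed to the +y face of the rails with their bottoms at z = 64 mm, spaced across the span with a 127 mm gap after the −x post and between neighbouring pickets, with 131 mm left before the +x post.


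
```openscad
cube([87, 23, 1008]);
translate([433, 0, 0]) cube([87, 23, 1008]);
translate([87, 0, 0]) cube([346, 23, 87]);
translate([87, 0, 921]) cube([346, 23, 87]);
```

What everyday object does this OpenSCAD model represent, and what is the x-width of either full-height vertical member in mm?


A picture frame. The border width is 87 mm.

Four thin pieces enclosing a rectangular opening — a picture frame. The two full-height stiles are 1008 mm tall; the top rail sits at z = 921 and is 87 mm tall, so the border above the opening is 1008 − 921 = 87 mm, matching the stile x-width.


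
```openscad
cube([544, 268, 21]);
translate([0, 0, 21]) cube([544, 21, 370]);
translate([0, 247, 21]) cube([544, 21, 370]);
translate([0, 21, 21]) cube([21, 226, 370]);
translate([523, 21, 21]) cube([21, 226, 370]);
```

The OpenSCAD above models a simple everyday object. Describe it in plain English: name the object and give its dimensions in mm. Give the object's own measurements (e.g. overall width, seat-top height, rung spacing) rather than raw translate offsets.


An open-topped rectangular box: outside dimensions 544×268×391 mm, with a uniform wall and base thickness of 21 mm. The base is a full 544×268 slab on the floor; four walls sit on top of the base. The front and back walls (the −y and +y sides) span the full width; the two side walls fit between them.


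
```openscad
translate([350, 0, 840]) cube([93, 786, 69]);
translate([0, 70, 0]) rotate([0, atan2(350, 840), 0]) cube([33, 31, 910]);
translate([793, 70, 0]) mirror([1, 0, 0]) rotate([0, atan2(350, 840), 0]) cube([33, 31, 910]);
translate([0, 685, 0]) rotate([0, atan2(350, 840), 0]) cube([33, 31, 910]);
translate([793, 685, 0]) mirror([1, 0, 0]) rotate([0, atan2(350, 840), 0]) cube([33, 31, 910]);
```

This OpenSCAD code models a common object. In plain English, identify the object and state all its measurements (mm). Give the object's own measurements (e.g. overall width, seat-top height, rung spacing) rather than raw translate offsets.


A sawhorse. A 93×786×69 mm beam (x, y, z) sits on two A-frame leg pairs. Each pair is two raked legs of 33×31 mm section (31 mm along y) splaying symmetrically in x. Each leg rises 840 mm vertically over 350 mm of horizontal reach and is 910 mm long along its own axis. Every leg's outer bottom edge rests on the floor and its outer top edge meets a bottom edge of the beam — the left legs (tilting toward +x) meet the beam's −x bottom edge, the right legs (their mirror images, tilting toward −x) meet its +x bottom edge — so the leg tops tuck under the beam, the beam's underside is 840 mm above the floor, and the feet are 793 mm apart outside-to-outside with the beam centred between them. The two leg pairs are set in 70 mm from either end of the beam.


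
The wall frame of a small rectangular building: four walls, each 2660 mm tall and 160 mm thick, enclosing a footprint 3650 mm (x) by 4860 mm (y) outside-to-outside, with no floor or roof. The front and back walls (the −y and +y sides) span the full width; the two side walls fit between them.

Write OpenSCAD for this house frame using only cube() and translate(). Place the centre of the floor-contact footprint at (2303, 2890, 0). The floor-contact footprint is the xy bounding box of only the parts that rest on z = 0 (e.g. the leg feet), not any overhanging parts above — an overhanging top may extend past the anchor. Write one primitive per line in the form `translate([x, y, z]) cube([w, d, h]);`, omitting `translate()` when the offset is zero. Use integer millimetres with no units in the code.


translate([478, 460, 0]) cube([3650, 160, 2660]);
translate([478, 5160, 0]) cube([3650, 160, 2660]);
translate([478, 620, 0]) cube([160, 4540, 2660]);
translate([3968, 620, 0]) cube([160, 4540, 2660]);


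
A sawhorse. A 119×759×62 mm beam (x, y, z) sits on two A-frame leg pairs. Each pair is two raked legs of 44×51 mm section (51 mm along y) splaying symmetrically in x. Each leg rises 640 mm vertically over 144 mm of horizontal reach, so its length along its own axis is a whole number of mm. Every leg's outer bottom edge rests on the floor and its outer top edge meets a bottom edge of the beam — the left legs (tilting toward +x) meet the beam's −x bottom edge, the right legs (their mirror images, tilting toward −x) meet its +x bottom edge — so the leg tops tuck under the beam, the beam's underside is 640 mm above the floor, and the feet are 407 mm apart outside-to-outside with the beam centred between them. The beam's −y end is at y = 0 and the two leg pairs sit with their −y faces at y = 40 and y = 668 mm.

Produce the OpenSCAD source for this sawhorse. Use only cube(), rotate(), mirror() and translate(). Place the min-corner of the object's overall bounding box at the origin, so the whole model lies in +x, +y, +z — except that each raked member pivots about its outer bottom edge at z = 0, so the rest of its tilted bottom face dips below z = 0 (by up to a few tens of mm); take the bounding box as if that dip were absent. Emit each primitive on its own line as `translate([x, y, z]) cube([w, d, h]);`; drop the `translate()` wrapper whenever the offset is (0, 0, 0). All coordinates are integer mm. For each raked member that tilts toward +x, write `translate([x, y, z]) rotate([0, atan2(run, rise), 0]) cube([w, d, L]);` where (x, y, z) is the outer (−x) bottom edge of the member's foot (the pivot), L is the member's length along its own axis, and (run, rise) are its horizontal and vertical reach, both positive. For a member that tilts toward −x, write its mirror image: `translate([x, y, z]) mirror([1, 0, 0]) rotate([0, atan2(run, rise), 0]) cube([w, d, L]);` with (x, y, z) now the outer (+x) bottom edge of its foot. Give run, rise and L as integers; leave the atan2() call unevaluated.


translate([144, 0, 640]) cube([119, 759, 62]);
translate([0, 40, 0]) rotate([0, atan2(144, 640), 0]) cube([44, 51, 656]);
translate([407, 40, 0]) mirror([1, 0, 0]) rotate([0, atan2(144, 640), 0]) cube([44, 51, 656]);
translate([0, 668, 0]) rotate([0, atan2(144, 640), 0]) cube([44, 51, 656]);
translate([407, 668, 0]) mirror([1, 0, 0]) rotate([0, atan2(144, 640), 0]) cube([44, 51, 656]);


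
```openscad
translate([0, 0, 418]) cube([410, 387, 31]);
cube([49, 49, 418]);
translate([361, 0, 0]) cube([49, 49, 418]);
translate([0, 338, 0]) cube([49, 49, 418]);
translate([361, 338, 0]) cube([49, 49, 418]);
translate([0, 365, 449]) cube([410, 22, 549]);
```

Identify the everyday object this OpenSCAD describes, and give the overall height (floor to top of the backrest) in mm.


A chair. The overall height is 998 mm.

A slab on four corner posts with a tall panel at the back — a chair. The seat slab sits at z = 418 with thickness 31, and the 549 mm backrest starts at the seat top, so the overall height is 418 + 31 + 549 = 998 mm.


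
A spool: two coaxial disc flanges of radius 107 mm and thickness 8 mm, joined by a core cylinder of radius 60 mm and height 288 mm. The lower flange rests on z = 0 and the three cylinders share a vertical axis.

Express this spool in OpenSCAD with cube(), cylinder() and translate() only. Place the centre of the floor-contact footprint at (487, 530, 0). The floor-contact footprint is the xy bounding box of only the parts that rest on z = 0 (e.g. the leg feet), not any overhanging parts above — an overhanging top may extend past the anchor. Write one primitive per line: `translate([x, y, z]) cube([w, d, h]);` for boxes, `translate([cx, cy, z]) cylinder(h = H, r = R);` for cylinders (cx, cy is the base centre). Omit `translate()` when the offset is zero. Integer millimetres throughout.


translate([487, 530, 0]) cylinder(h = 8, r = 107);
translate([487, 530, 8]) cylinder(h = 288, r = 60);
translate([487, 530, 296]) cylinder(h = 8, r = 107);


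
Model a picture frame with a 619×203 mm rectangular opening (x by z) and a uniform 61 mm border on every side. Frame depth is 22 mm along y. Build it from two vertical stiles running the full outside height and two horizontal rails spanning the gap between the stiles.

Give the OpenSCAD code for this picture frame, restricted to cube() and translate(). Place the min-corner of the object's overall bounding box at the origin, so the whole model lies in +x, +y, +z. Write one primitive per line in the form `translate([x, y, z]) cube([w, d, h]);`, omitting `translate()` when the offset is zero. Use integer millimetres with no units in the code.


cube([61, 22, 325]);
translate([680, 0, 0]) cube([61, 22, 325]);
translate([61, 0, 0]) cube([619, 22, 61]);
translate([61, 0, 264]) cube([619, 22, 61]);


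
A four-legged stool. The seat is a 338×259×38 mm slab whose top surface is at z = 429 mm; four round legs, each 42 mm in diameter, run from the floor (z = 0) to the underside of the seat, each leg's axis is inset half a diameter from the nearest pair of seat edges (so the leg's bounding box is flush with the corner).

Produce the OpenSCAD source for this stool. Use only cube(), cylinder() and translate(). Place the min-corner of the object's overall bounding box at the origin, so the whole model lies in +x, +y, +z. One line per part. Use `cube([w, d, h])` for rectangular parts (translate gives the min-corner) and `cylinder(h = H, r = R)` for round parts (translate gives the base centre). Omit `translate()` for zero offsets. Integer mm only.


translate([0, 0, 391]) cube([338, 259, 38]);
translate([21, 21, 0]) cylinder(h = 391, r = 21);
translate([317, 21, 0]) cylinder(h = 391, r = 21);
translate([21, 238, 0]) cylinder(h = 391, r = 21);
translate([317, 238, 0]) cylinder(h = 391, r = 21);


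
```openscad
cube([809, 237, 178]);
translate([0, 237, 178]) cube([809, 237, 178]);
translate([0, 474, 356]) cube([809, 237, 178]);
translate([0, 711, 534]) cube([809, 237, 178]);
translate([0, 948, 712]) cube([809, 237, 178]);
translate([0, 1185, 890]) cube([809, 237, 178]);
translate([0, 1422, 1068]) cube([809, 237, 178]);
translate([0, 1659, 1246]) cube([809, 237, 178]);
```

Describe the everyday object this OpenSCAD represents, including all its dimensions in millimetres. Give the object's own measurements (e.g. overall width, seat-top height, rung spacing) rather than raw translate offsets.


A straight staircase of 8 solid steps. Each step is 809 mm wide (x), 237 mm deep (y, the going) and 178 mm tall (the rise). The first step rests on the floor; each subsequent step sits one going further in +y and one rise higher in +z, directly behind and above the previous step with no overlap.


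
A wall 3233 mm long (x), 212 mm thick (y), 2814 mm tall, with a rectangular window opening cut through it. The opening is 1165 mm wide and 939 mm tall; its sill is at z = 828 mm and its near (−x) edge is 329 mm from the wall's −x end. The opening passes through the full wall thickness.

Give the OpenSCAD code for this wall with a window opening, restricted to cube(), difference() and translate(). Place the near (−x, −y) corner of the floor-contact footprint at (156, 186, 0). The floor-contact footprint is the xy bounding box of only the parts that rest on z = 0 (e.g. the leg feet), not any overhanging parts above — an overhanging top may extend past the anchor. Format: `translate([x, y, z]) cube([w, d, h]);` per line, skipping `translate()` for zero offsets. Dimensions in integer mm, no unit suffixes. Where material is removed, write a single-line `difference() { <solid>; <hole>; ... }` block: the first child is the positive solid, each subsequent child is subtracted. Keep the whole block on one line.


difference() { translate([156, 186, 0]) cube([3233, 212, 2814]); translate([485, 186, 828]) cube([1165, 212, 939]); }


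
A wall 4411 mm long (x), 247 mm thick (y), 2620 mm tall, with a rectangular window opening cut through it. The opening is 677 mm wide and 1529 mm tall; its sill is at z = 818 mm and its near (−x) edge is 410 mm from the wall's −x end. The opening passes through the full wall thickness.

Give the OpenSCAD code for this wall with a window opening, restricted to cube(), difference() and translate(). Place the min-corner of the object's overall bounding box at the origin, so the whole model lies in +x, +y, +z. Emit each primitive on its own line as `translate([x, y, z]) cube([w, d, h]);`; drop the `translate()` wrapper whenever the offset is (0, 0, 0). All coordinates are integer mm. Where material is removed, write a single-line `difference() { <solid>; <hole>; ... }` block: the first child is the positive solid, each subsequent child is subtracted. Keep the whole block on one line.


difference() { cube([4411, 247, 2620]); translate([410, 0, 818]) cube([677, 247, 1529]); }


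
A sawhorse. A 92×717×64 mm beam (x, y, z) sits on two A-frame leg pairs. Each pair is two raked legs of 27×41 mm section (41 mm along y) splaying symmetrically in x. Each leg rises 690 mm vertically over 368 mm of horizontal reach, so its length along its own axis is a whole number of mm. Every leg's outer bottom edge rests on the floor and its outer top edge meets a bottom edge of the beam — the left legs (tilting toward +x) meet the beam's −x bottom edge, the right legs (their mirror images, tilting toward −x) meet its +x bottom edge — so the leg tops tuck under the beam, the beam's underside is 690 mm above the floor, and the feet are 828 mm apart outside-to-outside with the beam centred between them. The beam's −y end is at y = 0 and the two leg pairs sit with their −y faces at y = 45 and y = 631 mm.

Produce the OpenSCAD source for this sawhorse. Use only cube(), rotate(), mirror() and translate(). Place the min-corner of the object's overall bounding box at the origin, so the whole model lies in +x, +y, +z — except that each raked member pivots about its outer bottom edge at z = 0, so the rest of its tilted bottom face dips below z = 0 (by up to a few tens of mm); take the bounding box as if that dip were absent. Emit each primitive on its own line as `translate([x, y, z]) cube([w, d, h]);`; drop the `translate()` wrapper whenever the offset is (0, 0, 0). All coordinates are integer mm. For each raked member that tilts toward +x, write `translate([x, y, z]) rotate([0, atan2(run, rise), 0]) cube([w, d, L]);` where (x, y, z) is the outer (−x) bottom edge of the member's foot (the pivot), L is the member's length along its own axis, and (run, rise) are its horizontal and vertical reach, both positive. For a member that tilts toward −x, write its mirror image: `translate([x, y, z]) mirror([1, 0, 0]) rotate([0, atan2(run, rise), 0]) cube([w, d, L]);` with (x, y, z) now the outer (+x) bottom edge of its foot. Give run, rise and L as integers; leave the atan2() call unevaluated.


translate([368, 0, 690]) cube([92, 717, 64]);
translate([0, 45, 0]) rotate([0, atan2(368, 690), 0]) cube([27, 41, 782]);
translate([828, 45, 0]) mirror([1, 0, 0]) rotate([0, atan2(368, 690), 0]) cube([27, 41, 782]);
translate([0, 631, 0]) rotate([0, atan2(368, 690), 0]) cube([27, 41, 782]);
translate([828, 631, 0]) mirror([1, 0, 0]) rotate([0, atan2(368, 690), 0]) cube([27, 41, 782]);


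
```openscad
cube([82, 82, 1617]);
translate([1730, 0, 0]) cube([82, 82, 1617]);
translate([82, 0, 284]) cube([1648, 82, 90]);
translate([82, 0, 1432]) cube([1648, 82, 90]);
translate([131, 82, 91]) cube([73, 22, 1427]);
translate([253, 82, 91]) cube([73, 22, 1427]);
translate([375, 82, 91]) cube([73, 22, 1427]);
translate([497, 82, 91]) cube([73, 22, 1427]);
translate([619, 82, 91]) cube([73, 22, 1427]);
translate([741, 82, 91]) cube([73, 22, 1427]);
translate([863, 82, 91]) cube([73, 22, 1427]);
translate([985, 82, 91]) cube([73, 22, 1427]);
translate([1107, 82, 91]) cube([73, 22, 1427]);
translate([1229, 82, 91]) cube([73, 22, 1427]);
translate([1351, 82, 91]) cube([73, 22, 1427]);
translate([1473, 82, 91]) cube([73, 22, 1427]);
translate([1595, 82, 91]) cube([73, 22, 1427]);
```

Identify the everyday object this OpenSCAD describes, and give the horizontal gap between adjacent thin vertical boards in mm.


A fence section. The picket gap is 49 mm.

Two posts, two rails, 13 pickets — a fence section. Span 1648 mm holds 13 pickets of 73 mm with 14 equal gaps: ⌊(1648 − 13·73) / 14⌋ = 49 mm.


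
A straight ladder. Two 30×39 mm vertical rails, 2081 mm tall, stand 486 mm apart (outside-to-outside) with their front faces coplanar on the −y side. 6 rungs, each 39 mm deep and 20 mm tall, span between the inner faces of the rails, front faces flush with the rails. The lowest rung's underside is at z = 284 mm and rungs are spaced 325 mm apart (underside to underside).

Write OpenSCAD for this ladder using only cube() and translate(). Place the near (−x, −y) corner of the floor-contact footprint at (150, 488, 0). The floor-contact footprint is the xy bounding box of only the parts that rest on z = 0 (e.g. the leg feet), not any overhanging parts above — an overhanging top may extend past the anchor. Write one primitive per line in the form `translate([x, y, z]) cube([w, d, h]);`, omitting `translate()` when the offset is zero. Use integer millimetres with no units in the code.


translate([150, 488, 0]) cube([30, 39, 2081]);
translate([606, 488, 0]) cube([30, 39, 2081]);
translate([180, 488, 284]) cube([426, 39, 20]);
translate([180, 488, 609]) cube([426, 39, 20]);
translate([180, 488, 934]) cube([426, 39, 20]);
translate([180, 488, 1259]) cube([426, 39, 20]);
translate([180, 488, 1584]) cube([426, 39, 20]);
translate([180, 488, 1909]) cube([426, 39, 20]);


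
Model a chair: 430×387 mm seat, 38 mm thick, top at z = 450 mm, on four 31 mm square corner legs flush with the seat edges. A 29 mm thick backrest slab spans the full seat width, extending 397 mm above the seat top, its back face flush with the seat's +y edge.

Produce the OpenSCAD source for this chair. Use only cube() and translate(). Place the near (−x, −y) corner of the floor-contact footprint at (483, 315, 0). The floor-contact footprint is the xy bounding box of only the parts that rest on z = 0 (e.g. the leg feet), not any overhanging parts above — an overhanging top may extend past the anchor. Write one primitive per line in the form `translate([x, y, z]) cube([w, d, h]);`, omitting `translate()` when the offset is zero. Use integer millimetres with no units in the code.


translate([483, 315, 412]) cube([430, 387, 38]);
translate([483, 315, 0]) cube([31, 31, 412]);
translate([882, 315, 0]) cube([31, 31, 412]);
translate([483, 671, 0]) cube([31, 31, 412]);
translate([882, 671, 0]) cube([31, 31, 412]);
translate([483, 673, 450]) cube([430, 29, 397]);


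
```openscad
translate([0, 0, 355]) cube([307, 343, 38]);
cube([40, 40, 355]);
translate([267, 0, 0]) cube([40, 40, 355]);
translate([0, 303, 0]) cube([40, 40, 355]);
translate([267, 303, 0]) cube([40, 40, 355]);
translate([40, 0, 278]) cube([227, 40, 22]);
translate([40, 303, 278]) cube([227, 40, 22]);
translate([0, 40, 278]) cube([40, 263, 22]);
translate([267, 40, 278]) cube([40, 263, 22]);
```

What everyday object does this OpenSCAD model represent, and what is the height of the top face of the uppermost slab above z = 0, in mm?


A stool. The seat height is 393 mm.

A 307×343×38 slab at z = 355 on four corner posts — a stool. The seat top is 355 + 38 = 393 mm.


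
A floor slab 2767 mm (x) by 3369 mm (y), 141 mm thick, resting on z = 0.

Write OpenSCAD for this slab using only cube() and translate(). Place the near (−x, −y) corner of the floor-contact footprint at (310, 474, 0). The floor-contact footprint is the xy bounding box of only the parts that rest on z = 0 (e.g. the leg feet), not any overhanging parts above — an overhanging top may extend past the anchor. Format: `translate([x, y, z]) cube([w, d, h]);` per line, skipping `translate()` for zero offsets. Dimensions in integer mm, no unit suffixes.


translate([310, 474, 0]) cube([2767, 3369, 141]);


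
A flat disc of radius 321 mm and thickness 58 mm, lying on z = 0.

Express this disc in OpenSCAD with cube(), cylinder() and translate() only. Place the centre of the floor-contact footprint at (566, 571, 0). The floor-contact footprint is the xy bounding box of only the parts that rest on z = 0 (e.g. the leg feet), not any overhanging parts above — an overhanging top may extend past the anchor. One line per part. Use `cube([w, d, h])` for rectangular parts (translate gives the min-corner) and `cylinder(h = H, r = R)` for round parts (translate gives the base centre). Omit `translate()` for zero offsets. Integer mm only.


translate([566, 571, 0]) cylinder(h = 58, r = 321);


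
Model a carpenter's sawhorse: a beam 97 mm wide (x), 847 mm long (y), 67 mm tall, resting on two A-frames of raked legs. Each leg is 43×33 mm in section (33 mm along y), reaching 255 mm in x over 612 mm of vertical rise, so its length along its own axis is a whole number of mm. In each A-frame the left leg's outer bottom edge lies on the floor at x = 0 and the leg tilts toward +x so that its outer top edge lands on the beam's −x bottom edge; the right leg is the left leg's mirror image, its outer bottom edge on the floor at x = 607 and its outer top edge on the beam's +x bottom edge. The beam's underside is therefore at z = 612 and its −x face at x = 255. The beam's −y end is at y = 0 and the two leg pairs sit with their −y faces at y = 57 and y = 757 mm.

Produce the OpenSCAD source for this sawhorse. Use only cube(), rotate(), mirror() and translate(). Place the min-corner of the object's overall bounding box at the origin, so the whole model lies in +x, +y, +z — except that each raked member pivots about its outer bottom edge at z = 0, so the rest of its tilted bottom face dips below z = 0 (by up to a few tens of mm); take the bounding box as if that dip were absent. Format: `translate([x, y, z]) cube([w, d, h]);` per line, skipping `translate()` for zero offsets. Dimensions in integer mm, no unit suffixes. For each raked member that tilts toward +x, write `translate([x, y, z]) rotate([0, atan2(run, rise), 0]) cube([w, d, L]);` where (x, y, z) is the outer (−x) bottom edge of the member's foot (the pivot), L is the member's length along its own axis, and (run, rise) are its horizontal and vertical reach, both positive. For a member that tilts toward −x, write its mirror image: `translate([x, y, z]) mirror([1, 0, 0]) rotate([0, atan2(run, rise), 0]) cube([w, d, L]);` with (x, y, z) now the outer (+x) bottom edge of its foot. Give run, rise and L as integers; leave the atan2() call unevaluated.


translate([255, 0, 612]) cube([97, 847, 67]);
translate([0, 57, 0]) rotate([0, atan2(255, 612), 0]) cube([43, 33, 663]);
translate([607, 57, 0]) mirror([1, 0, 0]) rotate([0, atan2(255, 612), 0]) cube([43, 33, 663]);
translate([0, 757, 0]) rotate([0, atan2(255, 612), 0]) cube([43, 33, 663]);
translate([607, 757, 0]) mirror([1, 0, 0]) rotate([0, atan2(255, 612), 0]) cube([43, 33, 663]);


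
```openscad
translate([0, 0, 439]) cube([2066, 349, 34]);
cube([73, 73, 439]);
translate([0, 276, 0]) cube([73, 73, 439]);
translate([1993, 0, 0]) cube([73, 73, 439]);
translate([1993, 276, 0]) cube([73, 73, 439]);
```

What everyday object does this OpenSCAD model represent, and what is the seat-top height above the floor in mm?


A bench. The seat-top height is 473 mm.

A long slab on four corner posts — a bench. The slab sits at z = 439 with thickness 34, so the top is 439 + 34 = 473 mm.


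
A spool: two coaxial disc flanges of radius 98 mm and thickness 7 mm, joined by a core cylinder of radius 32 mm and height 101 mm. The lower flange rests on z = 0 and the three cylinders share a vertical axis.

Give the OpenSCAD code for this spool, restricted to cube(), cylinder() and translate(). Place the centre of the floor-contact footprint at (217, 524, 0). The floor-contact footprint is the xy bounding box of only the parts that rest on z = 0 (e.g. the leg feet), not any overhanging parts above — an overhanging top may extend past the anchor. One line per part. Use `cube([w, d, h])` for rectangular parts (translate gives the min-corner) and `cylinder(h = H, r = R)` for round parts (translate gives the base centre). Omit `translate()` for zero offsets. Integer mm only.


translate([217, 524, 0]) cylinder(h = 7, r = 98);
translate([217, 524, 7]) cylinder(h = 101, r = 32);
translate([217, 524, 108]) cylinder(h = 7, r = 98);


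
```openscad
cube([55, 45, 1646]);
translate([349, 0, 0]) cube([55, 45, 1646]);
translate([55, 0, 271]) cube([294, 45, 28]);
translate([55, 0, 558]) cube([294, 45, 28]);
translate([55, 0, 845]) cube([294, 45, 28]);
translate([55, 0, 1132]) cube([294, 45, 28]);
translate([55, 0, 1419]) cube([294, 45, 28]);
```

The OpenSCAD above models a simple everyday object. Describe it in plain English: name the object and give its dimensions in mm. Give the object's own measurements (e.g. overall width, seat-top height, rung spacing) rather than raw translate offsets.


A straight ladder. Two 55×45 mm vertical rails, 1646 mm tall, stand 404 mm apart (outside-to-outside) with their front faces coplanar on the −y side. 5 rungs, each 45 mm deep and 28 mm tall, span between the inner faces of the rails, front faces flush with the rails. The lowest rung's underside is at z = 271 mm and rungs are spaced 287 mm apart (underside to underside).


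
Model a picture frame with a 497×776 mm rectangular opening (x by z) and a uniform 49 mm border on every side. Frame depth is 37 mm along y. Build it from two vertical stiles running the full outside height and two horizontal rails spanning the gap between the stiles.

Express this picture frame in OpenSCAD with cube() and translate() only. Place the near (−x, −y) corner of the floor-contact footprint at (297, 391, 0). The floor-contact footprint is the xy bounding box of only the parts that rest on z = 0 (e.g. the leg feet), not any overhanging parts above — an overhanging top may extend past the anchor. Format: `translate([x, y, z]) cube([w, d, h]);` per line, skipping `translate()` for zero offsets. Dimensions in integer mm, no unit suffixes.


translate([297, 391, 0]) cube([49, 37, 874]);
translate([843, 391, 0]) cube([49, 37, 874]);
translate([346, 391, 0]) cube([497, 37, 49]);
translate([346, 391, 825]) cube([497, 37, 49]);


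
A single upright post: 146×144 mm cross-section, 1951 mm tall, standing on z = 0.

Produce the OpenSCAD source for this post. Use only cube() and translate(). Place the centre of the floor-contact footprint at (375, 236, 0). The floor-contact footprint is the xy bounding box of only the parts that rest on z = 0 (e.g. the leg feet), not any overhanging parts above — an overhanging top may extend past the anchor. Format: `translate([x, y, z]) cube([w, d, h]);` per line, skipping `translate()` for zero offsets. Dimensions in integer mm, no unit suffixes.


translate([302, 164, 0]) cube([146, 144, 1951]);


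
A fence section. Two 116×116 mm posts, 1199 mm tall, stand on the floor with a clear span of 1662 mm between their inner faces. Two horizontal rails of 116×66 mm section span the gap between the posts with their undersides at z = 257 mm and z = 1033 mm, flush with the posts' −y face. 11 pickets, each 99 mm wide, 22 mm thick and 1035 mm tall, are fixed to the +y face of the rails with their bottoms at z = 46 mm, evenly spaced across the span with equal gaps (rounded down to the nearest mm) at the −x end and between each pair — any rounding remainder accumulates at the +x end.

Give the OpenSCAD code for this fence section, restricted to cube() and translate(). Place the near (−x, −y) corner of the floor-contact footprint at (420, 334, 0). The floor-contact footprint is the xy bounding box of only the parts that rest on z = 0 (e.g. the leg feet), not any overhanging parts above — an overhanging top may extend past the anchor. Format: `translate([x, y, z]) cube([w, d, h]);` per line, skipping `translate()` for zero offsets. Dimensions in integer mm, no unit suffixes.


translate([420, 334, 0]) cube([116, 116, 1199]);
translate([2198, 334, 0]) cube([116, 116, 1199]);
translate([536, 334, 257]) cube([1662, 116, 66]);
translate([536, 334, 1033]) cube([1662, 116, 66]);
translate([583, 450, 46]) cube([99, 22, 1035]);
translate([729, 450, 46]) cube([99, 22, 1035]);
translate([875, 450, 46]) cube([99, 22, 1035]);
translate([1021, 450, 46]) cube([99, 22, 1035]);
translate([1167, 450, 46]) cube([99, 22, 1035]);
translate([1313, 450, 46]) cube([99, 22, 1035]);
translate([1459, 450, 46]) cube([99, 22, 1035]);
translate([1605, 450, 46]) cube([99, 22, 1035]);
translate([1751, 450, 46]) cube([99, 22, 1035]);
translate([1897, 450, 46]) cube([99, 22, 1035]);
translate([2043, 450, 46]) cube([99, 22, 1035]);


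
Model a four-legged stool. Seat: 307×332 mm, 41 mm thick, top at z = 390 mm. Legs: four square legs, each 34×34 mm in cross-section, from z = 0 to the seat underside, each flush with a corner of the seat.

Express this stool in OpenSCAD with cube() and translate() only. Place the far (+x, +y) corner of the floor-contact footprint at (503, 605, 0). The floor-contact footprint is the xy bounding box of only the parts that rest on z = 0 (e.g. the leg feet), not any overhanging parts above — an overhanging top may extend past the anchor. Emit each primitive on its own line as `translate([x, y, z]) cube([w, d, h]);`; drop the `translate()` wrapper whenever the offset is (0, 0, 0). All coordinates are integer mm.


// leg_h = 390 - 41 = 349
translate([196, 273, 349]) cube([307, 332, 41]);
translate([196, 273, 0]) cube([34, 34, 349]);
translate([469, 273, 0]) cube([34, 34, 349]);
translate([196, 571, 0]) cube([34, 34, 349]);
translate([469, 571, 0]) cube([34, 34, 349]);


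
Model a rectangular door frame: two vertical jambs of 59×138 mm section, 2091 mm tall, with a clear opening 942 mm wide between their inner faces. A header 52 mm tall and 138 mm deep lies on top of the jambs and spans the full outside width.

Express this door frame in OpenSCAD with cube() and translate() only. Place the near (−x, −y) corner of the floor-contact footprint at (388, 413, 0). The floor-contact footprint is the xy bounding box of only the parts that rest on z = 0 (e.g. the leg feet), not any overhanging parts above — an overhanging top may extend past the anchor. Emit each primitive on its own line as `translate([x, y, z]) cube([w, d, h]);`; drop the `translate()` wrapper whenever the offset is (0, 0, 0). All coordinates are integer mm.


translate([388, 413, 0]) cube([59, 138, 2091]);
translate([1389, 413, 0]) cube([59, 138, 2091]);
translate([388, 413, 2091]) cube([1060, 138, 52]);


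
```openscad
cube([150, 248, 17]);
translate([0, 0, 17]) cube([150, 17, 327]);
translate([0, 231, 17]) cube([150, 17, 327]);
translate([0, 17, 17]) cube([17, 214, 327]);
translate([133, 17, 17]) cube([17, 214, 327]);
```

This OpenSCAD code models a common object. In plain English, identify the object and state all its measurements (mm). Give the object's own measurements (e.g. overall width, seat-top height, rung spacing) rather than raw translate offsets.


An open-topped rectangular box: outside dimensions 150×248×344 mm, with a uniform wall and base thickness of 17 mm. The base is a full 150×248 slab on the floor; four walls sit on top of the base. The front and back walls (the −y and +y sides) span the full width; the two side walls fit between them.


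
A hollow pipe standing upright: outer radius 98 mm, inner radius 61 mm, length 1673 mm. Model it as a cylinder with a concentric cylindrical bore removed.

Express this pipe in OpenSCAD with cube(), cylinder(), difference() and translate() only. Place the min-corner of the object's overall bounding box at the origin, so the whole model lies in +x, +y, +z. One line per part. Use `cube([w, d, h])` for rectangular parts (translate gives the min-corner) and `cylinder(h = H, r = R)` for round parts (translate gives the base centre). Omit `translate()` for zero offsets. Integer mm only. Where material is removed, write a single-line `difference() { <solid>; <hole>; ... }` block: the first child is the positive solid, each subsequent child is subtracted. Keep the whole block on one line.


difference() { translate([98, 98, 0]) cylinder(h = 1673, r = 98); translate([98, 98, 0]) cylinder(h = 1673, r = 61); }


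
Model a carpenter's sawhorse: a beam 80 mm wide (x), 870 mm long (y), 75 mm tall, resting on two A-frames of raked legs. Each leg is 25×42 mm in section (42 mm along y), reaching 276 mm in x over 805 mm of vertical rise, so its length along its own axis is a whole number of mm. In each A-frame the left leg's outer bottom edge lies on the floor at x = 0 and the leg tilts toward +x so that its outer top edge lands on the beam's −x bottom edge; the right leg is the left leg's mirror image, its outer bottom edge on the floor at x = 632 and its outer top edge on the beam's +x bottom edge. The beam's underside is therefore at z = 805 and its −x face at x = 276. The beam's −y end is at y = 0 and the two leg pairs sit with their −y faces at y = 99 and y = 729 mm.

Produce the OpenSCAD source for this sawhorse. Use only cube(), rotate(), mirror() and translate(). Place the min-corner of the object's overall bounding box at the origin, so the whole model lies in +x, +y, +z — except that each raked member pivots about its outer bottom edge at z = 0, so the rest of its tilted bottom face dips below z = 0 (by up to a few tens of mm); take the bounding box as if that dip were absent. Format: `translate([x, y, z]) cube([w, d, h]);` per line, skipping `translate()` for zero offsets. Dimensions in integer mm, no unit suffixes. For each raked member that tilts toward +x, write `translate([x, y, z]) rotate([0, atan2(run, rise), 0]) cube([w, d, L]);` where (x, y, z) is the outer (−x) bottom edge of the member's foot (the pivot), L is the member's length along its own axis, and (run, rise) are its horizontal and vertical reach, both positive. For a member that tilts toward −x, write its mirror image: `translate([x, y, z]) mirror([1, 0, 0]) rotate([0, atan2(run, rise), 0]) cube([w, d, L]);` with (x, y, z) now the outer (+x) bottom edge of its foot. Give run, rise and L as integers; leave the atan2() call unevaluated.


// leg length = √(276² + 805²) = 851
// right-leg outer foot x = 2·276 + 80 = 632
// beam min-corner = (276, 0, 805)
translate([276, 0, 805]) cube([80, 870, 75]);
translate([0, 99, 0]) rotate([0, atan2(276, 805), 0]) cube([25, 42, 851]);
translate([632, 99, 0]) mirror([1, 0, 0]) rotate([0, atan2(276, 805), 0]) cube([25, 42, 851]);
translate([0, 729, 0]) rotate([0, atan2(276, 805), 0]) cube([25, 42, 851]);
translate([632, 729, 0]) mirror([1, 0, 0]) rotate([0, atan2(276, 805), 0]) cube([25, 42, 851]);
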